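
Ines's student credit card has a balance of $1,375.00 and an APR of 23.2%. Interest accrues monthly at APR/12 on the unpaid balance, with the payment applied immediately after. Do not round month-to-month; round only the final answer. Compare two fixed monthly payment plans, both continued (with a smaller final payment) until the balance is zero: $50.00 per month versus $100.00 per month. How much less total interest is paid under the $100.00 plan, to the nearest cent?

$366.96

Monthly rate r = 23.2%/12 = 1.93333% = 0.0193333.
At $50.00/mo: n = ⌈−ln(1 − rB₀/P)/ln(1+r)⌉ = 40 payments (last $30.85); total interest = total paid − $1,375.00 = $605.85.
At $100.00/mo: 17 payments (last $13.89); total interest $238.89.
Interest saved = $605.85 − $238.89 = $366.96.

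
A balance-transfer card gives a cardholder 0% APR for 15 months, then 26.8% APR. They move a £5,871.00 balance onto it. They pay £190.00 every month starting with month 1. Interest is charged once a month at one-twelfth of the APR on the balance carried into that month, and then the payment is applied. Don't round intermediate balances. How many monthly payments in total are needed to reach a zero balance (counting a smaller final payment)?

Promo months 1–15 at r₀ = 0%/12 = 0; months 16+ at r₁ = 26.8%/12 = 0.0223333.
After month 15 (no interest yet): B = £5,871.00 − 15·£190.00 = £3,021.00.
Then at r₁ with £190.00/mo: n₂ = −ln(1 − r₁·B/P)/ln(1+r₁) ≈ 19.86 → 20 more payments.

35 months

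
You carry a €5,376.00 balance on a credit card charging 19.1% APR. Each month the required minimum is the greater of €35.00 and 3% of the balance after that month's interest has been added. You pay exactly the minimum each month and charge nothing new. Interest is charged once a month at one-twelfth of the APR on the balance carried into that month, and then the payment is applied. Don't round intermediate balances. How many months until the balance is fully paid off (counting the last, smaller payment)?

Monthly rate r = 19.1%/12 = 1.59167% = 0.0159167.
While 3% of the post-interest balance exceeds €35.00, each month B ← (B·(1+r))·(1 − 0.03), i.e. B shrinks by the factor (1+r)·0.97 = 0.98544.
This holds for months 1–106. Entering month 107 the balance is €1,135.59; 3% of the post-interest balance is now below €35.00, so the flat €35.00 minimum applies from here.
From month 107 a fixed €35.00 at rate r clears €1,135.59 in 47 more payments. Total: 106 + 47 = 153 months.

153 months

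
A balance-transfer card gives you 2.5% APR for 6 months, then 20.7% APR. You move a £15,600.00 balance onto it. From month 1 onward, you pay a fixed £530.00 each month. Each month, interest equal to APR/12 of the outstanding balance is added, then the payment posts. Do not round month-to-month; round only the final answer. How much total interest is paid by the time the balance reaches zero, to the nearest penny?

£3,935.25

Promo months 1–6 at r₀ = 2.5%/12 = 0.00208333; months 7+ at r₁ = 20.7%/12 = 0.01725.
After month 6: iterate B ← B·(1+r₀) − £530.00 for 6 months → £12,599.41.
Then at r₁ with £530.00/mo: n₂ = −ln(1 − r₁·B/P)/ln(1+r₁) ≈ 30.86 → 31 more payments.
Total paid = 36·£530.00 + £455.25 = £19,535.25; interest = £19,535.25 − £15,600.00 = £3,935.25.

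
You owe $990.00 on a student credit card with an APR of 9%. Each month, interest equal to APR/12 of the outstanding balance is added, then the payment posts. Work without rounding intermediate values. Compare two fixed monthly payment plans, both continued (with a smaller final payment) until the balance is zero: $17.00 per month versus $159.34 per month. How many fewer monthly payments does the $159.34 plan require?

70 fewer payments

Monthly rate r = 9%/12 = 0.75% = 0.0075.
At $17.00/mo: n = ⌈−ln(1 − rB₀/P)/ln(1+r)⌉ = 77 payments (last $14.08); total interest = total paid − $990.00 = $316.08.
At $159.34/mo: 7 payments (last $61.71); total interest $27.75.
Payments saved = 77 − 7 = 70.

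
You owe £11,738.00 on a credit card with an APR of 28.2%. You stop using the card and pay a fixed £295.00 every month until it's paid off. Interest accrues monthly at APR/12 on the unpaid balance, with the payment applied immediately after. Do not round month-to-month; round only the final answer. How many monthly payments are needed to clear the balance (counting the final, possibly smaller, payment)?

118 payments

Monthly rate r = 28.2%/12 = 2.35% = 0.0235.
Recurrence: B ← B·(1+r) − £295.00.
Month 1: interest £275.84; balance after payment £11,718.84.
Month 2: interest £275.39; balance after payment £11,699.24.
Closed form: n = −ln(1 − rB₀/P)/ln(1+r) = −ln(0.064939)/ln(1.0235) ≈ 117.715, so the balance reaches zero during payment 118.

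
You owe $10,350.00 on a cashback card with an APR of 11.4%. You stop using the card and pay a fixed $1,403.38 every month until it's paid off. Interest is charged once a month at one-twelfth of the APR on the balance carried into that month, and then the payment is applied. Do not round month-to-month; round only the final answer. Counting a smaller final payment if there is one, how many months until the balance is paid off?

Monthly rate r = 11.4%/12 = 0.95% = 0.0095.
Recurrence: B ← B·(1+r) − $1,403.38.
Month 1: interest $98.33; balance after payment $9,044.94.
Month 2: interest $85.93; balance after payment $7,727.49.
Closed form: n = −ln(1 − rB₀/P)/ln(1+r) = −ln(0.92994)/ln(1.0095) ≈ 7.682, so the balance reaches zero during payment 8.

8 months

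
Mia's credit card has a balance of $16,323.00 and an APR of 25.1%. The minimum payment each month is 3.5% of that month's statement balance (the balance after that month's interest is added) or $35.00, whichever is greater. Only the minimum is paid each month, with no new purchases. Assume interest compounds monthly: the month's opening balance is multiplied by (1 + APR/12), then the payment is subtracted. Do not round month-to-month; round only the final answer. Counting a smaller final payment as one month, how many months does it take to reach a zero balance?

Monthly rate r = 25.1%/12 = 2.09167% = 0.0209167.
While 3.5% of the post-interest balance exceeds $35.00, each month B ← (B·(1+r))·(1 − 0.035), i.e. B shrinks by the factor (1+r)·0.965 = 0.98518.
This holds for months 1–189. Entering month 190 the balance is $971.91; 3.5% of the post-interest balance is now below $35.00, so the flat $35.00 minimum applies from here.
From month 190 a fixed $35.00 at rate r clears $971.91 in 43 more payments. Total: 189 + 43 = 232 months.

232 months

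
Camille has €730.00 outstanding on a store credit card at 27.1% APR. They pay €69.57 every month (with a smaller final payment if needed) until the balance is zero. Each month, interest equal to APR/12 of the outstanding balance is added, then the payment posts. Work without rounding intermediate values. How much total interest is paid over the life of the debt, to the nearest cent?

Monthly rate r = 27.1%/12 = 2.25833% = 0.0225833.
Payoff takes n = ⌈−ln(1 − rB₀/P)/ln(1+r)⌉ = ⌈12.111⌉ = 13 payments; the last is €7.77.
Total paid = 12·€69.57 + €7.77 = €842.61.
Total interest = total paid − principal = €842.61 − €730.00 = €112.61.

€112.61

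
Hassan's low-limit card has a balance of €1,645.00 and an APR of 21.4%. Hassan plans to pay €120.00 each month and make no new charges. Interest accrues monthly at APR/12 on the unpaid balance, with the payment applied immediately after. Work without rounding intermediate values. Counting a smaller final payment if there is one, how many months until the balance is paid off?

16 months

Monthly rate r = 21.4%/12 = 1.78333% = 0.0178333.
Recurrence: B ← B·(1+r) − €120.00.
Month 1: interest €29.34; balance after payment €1,554.34.
Month 2: interest €27.72; balance after payment €1,462.05.
Closed form: n = −ln(1 − rB₀/P)/ln(1+r) = −ln(0.75553)/ln(1.01783) ≈ 15.859, so the balance reaches zero during payment 16.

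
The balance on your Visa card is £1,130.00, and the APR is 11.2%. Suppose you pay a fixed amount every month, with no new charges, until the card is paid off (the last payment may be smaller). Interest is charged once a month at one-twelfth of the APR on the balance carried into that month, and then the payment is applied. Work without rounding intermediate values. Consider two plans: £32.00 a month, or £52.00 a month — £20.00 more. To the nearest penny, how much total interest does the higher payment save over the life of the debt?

£108.48

Monthly rate r = 11.2%/12 = 0.933333% = 0.00933333.
At £32.00/mo: n = ⌈−ln(1 − rB₀/P)/ln(1+r)⌉ = 44 payments (last £1.33); total interest = total paid − £1,130.00 = £247.33.
At £52.00/mo: 25 payments (last £20.85); total interest £138.85.
Interest saved = £247.33 − £138.85 = £108.48.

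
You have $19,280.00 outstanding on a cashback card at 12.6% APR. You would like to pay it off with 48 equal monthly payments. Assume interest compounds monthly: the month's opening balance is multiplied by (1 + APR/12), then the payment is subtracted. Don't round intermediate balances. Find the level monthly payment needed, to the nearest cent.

Monthly rate r = 12.6%/12 = 1.05% = 0.0105.
Level-payment amortization: P = B₀·r / (1 − (1+r)^(−n)) = 19280.00·0.0105 / (1 − 1.0105^(−48)).
Denominator 1 − (1+r)^(−48) = 0.394301158.
P = 202.44 / 0.394301158 ≈ 513.41.

$513.41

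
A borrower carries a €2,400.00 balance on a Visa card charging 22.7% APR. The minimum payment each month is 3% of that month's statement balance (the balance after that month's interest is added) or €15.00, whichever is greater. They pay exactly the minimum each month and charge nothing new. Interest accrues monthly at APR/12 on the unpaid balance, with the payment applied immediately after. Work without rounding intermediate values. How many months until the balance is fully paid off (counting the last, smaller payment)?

187 months

Monthly rate r = 22.7%/12 = 1.89167% = 0.0189167.
While 3% of the post-interest balance exceeds €15.00, each month B ← (B·(1+r))·(1 − 0.03), i.e. B shrinks by the factor (1+r)·0.97 = 0.98835.
This holds for months 1–136. Entering month 137 the balance is €487.56; 3% of the post-interest balance is now below €15.00, so the flat €15.00 minimum applies from here.
From month 137 a fixed €15.00 at rate r clears €487.56 in 51 more payments. Total: 136 + 51 = 187 months.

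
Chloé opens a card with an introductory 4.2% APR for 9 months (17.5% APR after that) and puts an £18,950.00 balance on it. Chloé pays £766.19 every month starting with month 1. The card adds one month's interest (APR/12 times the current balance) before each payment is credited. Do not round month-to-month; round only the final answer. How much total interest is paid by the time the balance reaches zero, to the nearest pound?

Promo months 1–9 at r₀ = 4.2%/12 = 0.0035; months 10+ at r₁ = 17.5%/12 = 0.0145833.
After month 9: iterate B ← B·(1+r₀) − £766.19 for 9 months → £12,562.31.
Then at r₁ with £766.19/mo: n₂ = −ln(1 − r₁·B/P)/ln(1+r₁) ≈ 18.87 → 19 more payments.
Total paid = 27·£766.19 + £670.40 = £21,357.53; interest = £21,357.53 − £18,950.00 = £2,407.53.

£2,408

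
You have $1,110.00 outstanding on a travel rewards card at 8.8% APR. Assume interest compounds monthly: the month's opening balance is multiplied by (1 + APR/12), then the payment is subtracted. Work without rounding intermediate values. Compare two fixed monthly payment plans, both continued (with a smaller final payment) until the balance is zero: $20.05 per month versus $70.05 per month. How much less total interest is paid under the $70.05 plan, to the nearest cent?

Monthly rate r = 8.8%/12 = 0.733333% = 0.00733333.
At $20.05/mo: n = ⌈−ln(1 − rB₀/P)/ln(1+r)⌉ = 72 payments (last $5.73); total interest = total paid − $1,110.00 = $319.28.
At $70.05/mo: 17 payments (last $63.51); total interest $74.31.
Interest saved = $319.28 − $74.31 = $244.97.

$244.97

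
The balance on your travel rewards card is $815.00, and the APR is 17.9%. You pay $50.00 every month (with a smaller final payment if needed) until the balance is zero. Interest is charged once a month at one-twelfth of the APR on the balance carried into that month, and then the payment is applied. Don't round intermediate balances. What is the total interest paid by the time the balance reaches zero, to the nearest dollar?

Monthly rate r = 17.9%/12 = 1.49167% = 0.0149167.
Payoff takes n = ⌈−ln(1 − rB₀/P)/ln(1+r)⌉ = ⌈18.815⌉ = 19 payments; the last is $40.79.
Total paid = 18·$50.00 + $40.79 = $940.79.
Total interest = total paid − principal = $940.79 − $815.00 = $125.79.

$126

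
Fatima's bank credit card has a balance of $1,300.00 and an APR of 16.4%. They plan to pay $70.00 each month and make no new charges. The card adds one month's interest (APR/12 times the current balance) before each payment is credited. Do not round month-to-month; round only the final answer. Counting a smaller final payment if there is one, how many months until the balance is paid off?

Monthly rate r = 16.4%/12 = 1.36667% = 0.0136667.
Recurrence: B ← B·(1+r) − $70.00.
Month 1: interest $17.77; balance after payment $1,247.77.
Month 2: interest $17.05; balance after payment $1,194.82.
Closed form: n = −ln(1 − rB₀/P)/ln(1+r) = −ln(0.74619)/ln(1.01367) ≈ 21.569, so the balance reaches zero during payment 22.

22 payments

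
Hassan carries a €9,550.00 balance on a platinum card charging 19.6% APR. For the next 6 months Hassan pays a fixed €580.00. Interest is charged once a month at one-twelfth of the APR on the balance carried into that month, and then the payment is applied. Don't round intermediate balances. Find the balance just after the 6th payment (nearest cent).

€6,899.73

Monthly rate r = 19.6%/12 = 1.63333% = 0.0163333.
Each month: B ← B·(1+r) − €580.00.
Month 1: interest €155.98; balance after payment €9,125.98.
Month 2: interest €149.06; balance after payment €8,695.04.
Month 3: interest €142.02; balance after payment €8,257.06.
Month 4: interest €134.87; balance after payment €7,811.93.
Month 5: interest €127.59; balance after payment €7,359.52.
Month 6: interest €120.21; balance after payment €6,899.73.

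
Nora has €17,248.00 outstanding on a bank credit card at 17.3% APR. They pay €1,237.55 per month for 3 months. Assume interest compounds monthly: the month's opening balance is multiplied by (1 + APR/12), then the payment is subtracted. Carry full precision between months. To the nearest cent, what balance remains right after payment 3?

Monthly rate r = 17.3%/12 = 1.44167% = 0.0144167.
Each month: B ← B·(1+r) − €1,237.55.
Month 1: interest €248.66; balance after payment €16,259.11.
Month 2: interest €234.40; balance after payment €15,255.96.
Month 3: interest €219.94; balance after payment €14,238.35.

€14,238.35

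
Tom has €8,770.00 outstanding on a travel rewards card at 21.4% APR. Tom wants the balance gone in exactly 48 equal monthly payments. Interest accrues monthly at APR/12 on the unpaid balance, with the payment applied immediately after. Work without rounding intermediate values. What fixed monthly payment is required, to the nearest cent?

€273.46

Monthly rate r = 21.4%/12 = 1.78333% = 0.0178333.
Level-payment amortization: P = B₀·r / (1 − (1+r)^(−n)) = 8770.00·0.0178333 / (1 − 1.01783^(−48)).
Denominator 1 − (1+r)^(−48) = 0.571925007.
P = 156.398 / 0.571925007 ≈ 273.46.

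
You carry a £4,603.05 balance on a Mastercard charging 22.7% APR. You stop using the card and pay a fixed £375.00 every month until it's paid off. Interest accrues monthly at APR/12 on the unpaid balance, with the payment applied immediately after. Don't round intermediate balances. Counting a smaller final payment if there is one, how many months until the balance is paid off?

15 payments

Monthly rate r = 22.7%/12 = 1.89167% = 0.0189167.
Recurrence: B ← B·(1+r) − £375.00.
Month 1: interest £87.07; balance after payment £4,315.12.
Month 2: interest £81.63; balance after payment £4,021.75.
Closed form: n = −ln(1 − rB₀/P)/ln(1+r) = −ln(0.7678)/ln(1.01892) ≈ 14.099, so the balance reaches zero during payment 15.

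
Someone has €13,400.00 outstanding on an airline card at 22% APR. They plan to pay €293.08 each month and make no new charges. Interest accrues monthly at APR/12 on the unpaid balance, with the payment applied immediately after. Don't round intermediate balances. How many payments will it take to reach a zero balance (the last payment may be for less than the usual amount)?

101 months

Monthly rate r = 22%/12 = 1.83333% = 0.0183333.
Recurrence: B ← B·(1+r) − €293.08.
Month 1: interest €245.67; balance after payment €13,352.59.
Month 2: interest €244.80; balance after payment €13,304.30.
Closed form: n = −ln(1 − rB₀/P)/ln(1+r) = −ln(0.16178)/ln(1.01833) ≈ 100.265, so the balance reaches zero during payment 101.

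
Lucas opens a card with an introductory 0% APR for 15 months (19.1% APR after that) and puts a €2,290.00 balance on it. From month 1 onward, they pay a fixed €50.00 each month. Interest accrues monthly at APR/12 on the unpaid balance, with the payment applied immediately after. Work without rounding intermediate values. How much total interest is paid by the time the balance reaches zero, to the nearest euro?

€594

Promo months 1–15 at r₀ = 0%/12 = 0; months 16+ at r₁ = 19.1%/12 = 0.0159167.
After month 15 (no interest yet): B = €2,290.00 − 15·€50.00 = €1,540.00.
Then at r₁ with €50.00/mo: n₂ = −ln(1 − r₁·B/P)/ln(1+r₁) ≈ 42.67 → 43 more payments.
Total paid = 57·€50.00 + €33.54 = €2,883.54; interest = €2,883.54 − €2,290.00 = €593.54.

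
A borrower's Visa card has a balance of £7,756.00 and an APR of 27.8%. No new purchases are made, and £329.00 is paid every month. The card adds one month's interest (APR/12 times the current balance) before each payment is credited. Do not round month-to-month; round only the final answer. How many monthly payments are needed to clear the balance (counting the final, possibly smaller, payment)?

Monthly rate r = 27.8%/12 = 2.31667% = 0.0231667.
Recurrence: B ← B·(1+r) − £329.00.
Month 1: interest £179.68; balance after payment £7,606.68.
Month 2: interest £176.22; balance after payment £7,453.90.
Closed form: n = −ln(1 − rB₀/P)/ln(1+r) = −ln(0.45386)/ln(1.02317) ≈ 34.493, so the balance reaches zero during payment 35.

35 payments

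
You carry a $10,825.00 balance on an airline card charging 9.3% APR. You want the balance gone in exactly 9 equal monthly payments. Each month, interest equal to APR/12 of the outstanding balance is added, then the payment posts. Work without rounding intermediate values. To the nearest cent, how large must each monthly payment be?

Monthly rate r = 9.3%/12 = 0.775% = 0.00775.
Level-payment amortization: P = B₀·r / (1 − (1+r)^(−n)) = 10825.00·0.00775 / (1 − 1.00775^(−9)).
Denominator 1 − (1+r)^(−9) = 0.067122242.
P = 83.8938 / 0.067122242 ≈ 1249.87.

$1,249.87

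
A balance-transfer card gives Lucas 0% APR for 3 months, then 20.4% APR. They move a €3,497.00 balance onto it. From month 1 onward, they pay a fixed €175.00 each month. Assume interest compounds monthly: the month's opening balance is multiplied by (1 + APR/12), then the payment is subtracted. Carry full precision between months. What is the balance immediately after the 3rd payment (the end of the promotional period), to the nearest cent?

Promo months 1–3 at r₀ = 0%/12 = 0; months 4+ at r₁ = 20.4%/12 = 0.017.
After month 3 (no interest yet): B = €3,497.00 − 3·€175.00 = €2,972.00.

€2,972.00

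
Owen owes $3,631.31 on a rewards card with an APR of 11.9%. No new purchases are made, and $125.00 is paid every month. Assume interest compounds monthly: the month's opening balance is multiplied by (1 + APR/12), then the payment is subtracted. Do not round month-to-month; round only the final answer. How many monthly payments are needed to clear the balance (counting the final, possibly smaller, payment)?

Monthly rate r = 11.9%/12 = 0.991667% = 0.00991667.
Recurrence: B ← B·(1+r) − $125.00.
Month 1: interest $36.01; balance after payment $3,542.32.
Month 2: interest $35.13; balance after payment $3,452.45.
Closed form: n = −ln(1 − rB₀/P)/ln(1+r) = −ln(0.71192)/ln(1.00992) ≈ 34.435, so the balance reaches zero during payment 35.

35 months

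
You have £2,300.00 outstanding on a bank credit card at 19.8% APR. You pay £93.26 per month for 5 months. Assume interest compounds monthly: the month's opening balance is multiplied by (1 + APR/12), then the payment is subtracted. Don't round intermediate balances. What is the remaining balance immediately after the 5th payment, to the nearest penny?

£2,014.17

Monthly rate r = 19.8%/12 = 1.65% = 0.0165.
Each month: B ← B·(1+r) − £93.26.
Month 1: interest £37.95; balance after payment £2,244.69.
Month 2: interest £37.04; balance after payment £2,188.47.
Month 3: interest £36.11; balance after payment £2,131.32.
Month 4: interest £35.17; balance after payment £2,073.22.
Month 5: interest £34.21; balance after payment £2,014.17.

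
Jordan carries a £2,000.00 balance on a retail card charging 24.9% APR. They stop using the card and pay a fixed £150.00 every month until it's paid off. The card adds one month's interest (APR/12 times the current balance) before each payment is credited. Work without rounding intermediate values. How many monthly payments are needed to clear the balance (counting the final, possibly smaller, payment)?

16 payments

Monthly rate r = 24.9%/12 = 2.075% = 0.02075.
Recurrence: B ← B·(1+r) − £150.00.
Month 1: interest £41.50; balance after payment £1,891.50.
Month 2: interest £39.25; balance after payment £1,780.75.
Closed form: n = −ln(1 − rB₀/P)/ln(1+r) = −ln(0.72333)/ln(1.02075) ≈ 15.770, so the balance reaches zero during payment 16.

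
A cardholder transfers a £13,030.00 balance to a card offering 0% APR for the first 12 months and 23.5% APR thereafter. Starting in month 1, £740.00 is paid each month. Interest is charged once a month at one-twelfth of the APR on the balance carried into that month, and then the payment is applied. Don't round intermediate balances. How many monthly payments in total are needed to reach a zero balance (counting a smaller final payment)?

Promo months 1–12 at r₀ = 0%/12 = 0; months 13+ at r₁ = 23.5%/12 = 0.0195833.
After month 12 (no interest yet): B = £13,030.00 − 12·£740.00 = £4,150.00.
Then at r₁ with £740.00/mo: n₂ = −ln(1 − r₁·B/P)/ln(1+r₁) ≈ 6.00 → 6 more payments.

18 payments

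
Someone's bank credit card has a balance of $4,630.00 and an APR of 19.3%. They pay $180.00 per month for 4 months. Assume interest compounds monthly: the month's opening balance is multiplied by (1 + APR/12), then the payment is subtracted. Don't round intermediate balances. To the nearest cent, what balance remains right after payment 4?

$4,197.57

Monthly rate r = 19.3%/12 = 1.60833% = 0.0160833.
Each month: B ← B·(1+r) − $180.00.
Month 1: interest $74.47; balance after payment $4,524.47.
Month 2: interest $72.77; balance after payment $4,417.23.
Month 3: interest $71.04; balance after payment $4,308.28.
Month 4: interest $69.29; balance after payment $4,197.57.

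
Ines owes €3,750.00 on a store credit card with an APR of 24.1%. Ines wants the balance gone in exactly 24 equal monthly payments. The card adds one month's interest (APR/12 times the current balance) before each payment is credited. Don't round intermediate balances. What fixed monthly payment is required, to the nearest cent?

€198.45

Monthly rate r = 24.1%/12 = 2.00833% = 0.0200833.
Level-payment amortization: P = B₀·r / (1 − (1+r)^(−n)) = 3750.00·0.0200833 / (1 − 1.02008^(−24)).
Denominator 1 − (1+r)^(−24) = 0.37949633.
P = 75.3125 / 0.37949633 ≈ 198.45.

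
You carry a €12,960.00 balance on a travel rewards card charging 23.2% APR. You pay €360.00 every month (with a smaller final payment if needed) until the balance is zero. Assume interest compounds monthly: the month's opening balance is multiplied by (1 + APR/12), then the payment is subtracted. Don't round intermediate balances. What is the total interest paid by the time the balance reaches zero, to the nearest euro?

Monthly rate r = 23.2%/12 = 1.93333% = 0.0193333.
Payoff takes n = ⌈−ln(1 − rB₀/P)/ln(1+r)⌉ = ⌈62.183⌉ = 63 payments; the last is €66.33.
Total paid = 62·€360.00 + €66.33 = €22,386.33.
Total interest = total paid − principal = €22,386.33 − €12,960.00 = €9,426.33.

€9,426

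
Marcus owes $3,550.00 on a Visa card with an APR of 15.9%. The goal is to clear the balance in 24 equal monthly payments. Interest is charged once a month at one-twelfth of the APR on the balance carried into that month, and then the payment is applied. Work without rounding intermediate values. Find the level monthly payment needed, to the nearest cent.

Monthly rate r = 15.9%/12 = 1.325% = 0.01325.
Level-payment amortization: P = B₀·r / (1 − (1+r)^(−n)) = 3550.00·0.01325 / (1 − 1.01325^(−24)).
Denominator 1 − (1+r)^(−24) = 0.270876154.
P = 47.0375 / 0.270876154 ≈ 173.65.

$173.65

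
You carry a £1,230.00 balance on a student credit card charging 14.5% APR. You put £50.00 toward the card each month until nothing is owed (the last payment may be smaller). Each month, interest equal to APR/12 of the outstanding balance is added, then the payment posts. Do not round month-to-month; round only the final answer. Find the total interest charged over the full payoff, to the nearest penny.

£238.54

Monthly rate r = 14.5%/12 = 1.20833% = 0.0120833.
Payoff takes n = ⌈−ln(1 − rB₀/P)/ln(1+r)⌉ = ⌈29.369⌉ = 30 payments; the last is £18.54.
Total paid = 29·£50.00 + £18.54 = £1,468.54.
Total interest = total paid − principal = £1,468.54 − £1,230.00 = £238.54.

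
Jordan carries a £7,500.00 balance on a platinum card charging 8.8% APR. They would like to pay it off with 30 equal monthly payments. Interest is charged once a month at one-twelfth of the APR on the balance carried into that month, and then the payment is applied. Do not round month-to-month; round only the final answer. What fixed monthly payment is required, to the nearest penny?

£279.42

Monthly rate r = 8.8%/12 = 0.733333% = 0.00733333.
Level-payment amortization: P = B₀·r / (1 − (1+r)^(−n)) = 7500.00·0.00733333 / (1 − 1.00733^(−30)).
Denominator 1 − (1+r)^(−30) = 0.196836726.
P = 55 / 0.196836726 ≈ 279.42.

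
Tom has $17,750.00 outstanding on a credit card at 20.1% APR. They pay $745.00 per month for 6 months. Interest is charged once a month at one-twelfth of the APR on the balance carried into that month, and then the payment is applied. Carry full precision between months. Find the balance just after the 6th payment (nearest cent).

$14,948.85

Monthly rate r = 20.1%/12 = 1.675% = 0.01675.
Each month: B ← B·(1+r) − $745.00.
Month 1: interest $297.31; balance after payment $17,302.31.
Month 2: interest $289.81; balance after payment $16,847.13.
Month 3: interest $282.19; balance after payment $16,384.32.
Month 4: interest $274.44; balance after payment $15,913.75.
Month 5: interest $266.56; balance after payment $15,435.31.
Month 6: interest $258.54; balance after payment $14,948.85.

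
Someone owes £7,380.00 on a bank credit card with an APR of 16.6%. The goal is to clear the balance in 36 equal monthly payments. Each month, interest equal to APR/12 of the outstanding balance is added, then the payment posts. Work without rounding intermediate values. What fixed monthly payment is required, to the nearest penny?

Monthly rate r = 16.6%/12 = 1.38333% = 0.0138333.
Level-payment amortization: P = B₀·r / (1 − (1+r)^(−n)) = 7380.00·0.0138333 / (1 − 1.01383^(−36)).
Denominator 1 − (1+r)^(−36) = 0.390177251.
P = 102.09 / 0.390177251 ≈ 261.65.

£261.65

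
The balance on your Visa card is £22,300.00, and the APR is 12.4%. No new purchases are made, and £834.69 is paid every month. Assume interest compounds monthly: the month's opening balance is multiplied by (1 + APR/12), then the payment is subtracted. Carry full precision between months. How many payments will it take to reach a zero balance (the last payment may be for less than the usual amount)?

32 payments

Monthly rate r = 12.4%/12 = 1.03333% = 0.0103333.
Recurrence: B ← B·(1+r) − £834.69.
Month 1: interest £230.43; balance after payment £21,695.74.
Month 2: interest £224.19; balance after payment £21,085.24.
Closed form: n = −ln(1 − rB₀/P)/ln(1+r) = −ln(0.72393)/ln(1.01033) ≈ 31.425, so the balance reaches zero during payment 32.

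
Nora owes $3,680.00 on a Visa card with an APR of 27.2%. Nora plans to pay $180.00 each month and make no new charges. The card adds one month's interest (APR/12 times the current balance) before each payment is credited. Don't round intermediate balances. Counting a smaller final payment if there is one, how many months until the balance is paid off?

Monthly rate r = 27.2%/12 = 2.26667% = 0.0226667.
Recurrence: B ← B·(1+r) − $180.00.
Month 1: interest $83.41; balance after payment $3,583.41.
Month 2: interest $81.22; balance after payment $3,484.64.
Closed form: n = −ln(1 − rB₀/P)/ln(1+r) = −ln(0.53659)/ln(1.02267) ≈ 27.774, so the balance reaches zero during payment 28.

28 months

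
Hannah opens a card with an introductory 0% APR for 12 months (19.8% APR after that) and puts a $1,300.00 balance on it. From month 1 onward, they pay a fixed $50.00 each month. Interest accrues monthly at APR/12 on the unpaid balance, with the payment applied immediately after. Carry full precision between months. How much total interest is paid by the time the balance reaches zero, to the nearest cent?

Promo months 1–12 at r₀ = 0%/12 = 0; months 13+ at r₁ = 19.8%/12 = 0.0165.
After month 12 (no interest yet): B = $1,300.00 − 12·$50.00 = $700.00.
Then at r₁ with $50.00/mo: n₂ = −ln(1 − r₁·B/P)/ln(1+r₁) ≈ 16.05 → 17 more payments.
Total paid = 28·$50.00 + $2.52 = $1,402.52; interest = $1,402.52 − $1,300.00 = $102.52.

$102.52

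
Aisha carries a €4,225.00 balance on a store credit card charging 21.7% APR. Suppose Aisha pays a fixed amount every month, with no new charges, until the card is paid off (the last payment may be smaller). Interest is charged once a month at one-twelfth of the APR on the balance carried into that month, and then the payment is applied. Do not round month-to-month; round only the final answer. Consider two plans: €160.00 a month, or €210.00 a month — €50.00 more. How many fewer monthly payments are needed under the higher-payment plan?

Monthly rate r = 21.7%/12 = 1.80833% = 0.0180833.
At €160.00/mo: n = ⌈−ln(1 − rB₀/P)/ln(1+r)⌉ = 37 payments (last €35.70); total interest = total paid − €4,225.00 = €1,570.70.
At €210.00/mo: 26 payments (last €49.89); total interest €1,074.89.
Payments saved = 37 − 26 = 11.

11 fewer payments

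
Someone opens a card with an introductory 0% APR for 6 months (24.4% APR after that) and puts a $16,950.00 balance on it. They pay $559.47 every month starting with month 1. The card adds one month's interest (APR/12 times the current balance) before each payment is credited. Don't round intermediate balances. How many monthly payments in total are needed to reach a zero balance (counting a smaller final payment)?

40 payments

Promo months 1–6 at r₀ = 0%/12 = 0; months 7+ at r₁ = 24.4%/12 = 0.0203333.
After month 6 (no interest yet): B = $16,950.00 − 6·$559.47 = $13,593.18.
Then at r₁ with $559.47/mo: n₂ = −ln(1 − r₁·B/P)/ln(1+r₁) ≈ 33.84 → 34 more payments.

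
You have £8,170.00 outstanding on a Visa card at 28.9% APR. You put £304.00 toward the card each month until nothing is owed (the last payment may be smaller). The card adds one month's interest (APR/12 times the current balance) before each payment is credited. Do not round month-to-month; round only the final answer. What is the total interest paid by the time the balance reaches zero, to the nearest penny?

£5,140.93

Monthly rate r = 28.9%/12 = 2.40833% = 0.0240833.
Payoff takes n = ⌈−ln(1 − rB₀/P)/ln(1+r)⌉ = ⌈43.784⌉ = 44 payments; the last is £238.93.
Total paid = 43·£304.00 + £238.93 = £13,310.93.
Total interest = total paid − principal = £13,310.93 − £8,170.00 = £5,140.93.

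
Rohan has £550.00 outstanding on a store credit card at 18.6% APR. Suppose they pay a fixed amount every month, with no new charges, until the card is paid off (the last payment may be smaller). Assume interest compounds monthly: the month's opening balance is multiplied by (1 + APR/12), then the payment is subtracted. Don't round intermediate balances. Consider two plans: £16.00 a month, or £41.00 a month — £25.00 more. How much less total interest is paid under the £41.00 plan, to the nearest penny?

Monthly rate r = 18.6%/12 = 1.55% = 0.0155.
At £16.00/mo: n = ⌈−ln(1 − rB₀/P)/ln(1+r)⌉ = 50 payments (last £7.68); total interest = total paid − £550.00 = £241.68.
At £41.00/mo: 16 payments (last £6.40); total interest £71.40.
Interest saved = £241.68 − £71.40 = £170.28.

£170.28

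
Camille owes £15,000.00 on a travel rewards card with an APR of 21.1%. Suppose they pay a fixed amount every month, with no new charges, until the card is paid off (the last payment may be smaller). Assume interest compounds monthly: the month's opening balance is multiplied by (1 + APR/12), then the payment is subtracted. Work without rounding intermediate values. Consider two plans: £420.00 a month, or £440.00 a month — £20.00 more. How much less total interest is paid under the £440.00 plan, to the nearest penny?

Monthly rate r = 21.1%/12 = 1.75833% = 0.0175833.
At £420.00/mo: n = ⌈−ln(1 − rB₀/P)/ln(1+r)⌉ = 57 payments (last £306.44); total interest = total paid − £15,000.00 = £8,826.44.
At £440.00/mo: 53 payments (last £215.11); total interest £8,095.11.
Interest saved = £8,826.44 − £8,095.11 = £731.33.

£731.33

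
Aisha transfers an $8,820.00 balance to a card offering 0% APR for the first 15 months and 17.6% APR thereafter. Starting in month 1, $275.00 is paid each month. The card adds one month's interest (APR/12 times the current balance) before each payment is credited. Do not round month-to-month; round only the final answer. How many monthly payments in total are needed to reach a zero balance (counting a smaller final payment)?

35 months

Promo months 1–15 at r₀ = 0%/12 = 0; months 16+ at r₁ = 17.6%/12 = 0.0146667.
After month 15 (no interest yet): B = $8,820.00 − 15·$275.00 = $4,695.00.
Then at r₁ with $275.00/mo: n₂ = −ln(1 − r₁·B/P)/ln(1+r₁) ≈ 19.79 → 20 more payments.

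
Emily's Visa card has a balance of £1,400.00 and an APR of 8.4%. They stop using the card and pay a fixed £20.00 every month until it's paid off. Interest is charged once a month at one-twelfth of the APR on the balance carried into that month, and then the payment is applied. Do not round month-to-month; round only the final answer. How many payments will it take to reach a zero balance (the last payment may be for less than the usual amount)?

97 payments

Monthly rate r = 8.4%/12 = 0.7% = 0.007.
Recurrence: B ← B·(1+r) − £20.00.
Month 1: interest £9.80; balance after payment £1,389.80.
Month 2: interest £9.73; balance after payment £1,379.53.
Closed form: n = −ln(1 − rB₀/P)/ln(1+r) = −ln(0.51)/ln(1.007) ≈ 96.528, so the balance reaches zero during payment 97.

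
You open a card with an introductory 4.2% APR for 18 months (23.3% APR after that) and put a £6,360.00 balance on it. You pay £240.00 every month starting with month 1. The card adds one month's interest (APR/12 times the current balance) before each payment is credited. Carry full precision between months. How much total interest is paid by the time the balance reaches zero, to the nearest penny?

£557.02

Promo months 1–18 at r₀ = 4.2%/12 = 0.0035; months 19+ at r₁ = 23.3%/12 = 0.0194167.
After month 18: iterate B ← B·(1+r₀) − £240.00 for 18 months → £2,321.87.
Then at r₁ with £240.00/mo: n₂ = −ln(1 − r₁·B/P)/ln(1+r₁) ≈ 10.82 → 11 more payments.
Total paid = 28·£240.00 + £197.02 = £6,917.02; interest = £6,917.02 − £6,360.00 = £557.02.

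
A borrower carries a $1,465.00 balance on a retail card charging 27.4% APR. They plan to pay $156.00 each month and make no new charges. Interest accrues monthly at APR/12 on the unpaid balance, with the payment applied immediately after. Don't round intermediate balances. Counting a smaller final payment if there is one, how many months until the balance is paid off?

11 payments

Monthly rate r = 27.4%/12 = 2.28333% = 0.0228333.
Recurrence: B ← B·(1+r) − $156.00.
Month 1: interest $33.45; balance after payment $1,342.45.
Month 2: interest $30.65; balance after payment $1,217.10.
Closed form: n = −ln(1 − rB₀/P)/ln(1+r) = −ln(0.78557)/ln(1.02283) ≈ 10.690, so the balance reaches zero during payment 11.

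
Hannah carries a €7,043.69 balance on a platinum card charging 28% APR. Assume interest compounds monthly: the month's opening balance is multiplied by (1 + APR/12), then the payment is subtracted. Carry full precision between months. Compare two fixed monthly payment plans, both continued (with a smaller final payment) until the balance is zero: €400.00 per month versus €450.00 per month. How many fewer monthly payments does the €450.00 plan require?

Monthly rate r = 28%/12 = 2.33333% = 0.0233333.
At €400.00/mo: n = ⌈−ln(1 − rB₀/P)/ln(1+r)⌉ = 23 payments (last €376.45); total interest = total paid − €7,043.69 = €2,132.76.
At €450.00/mo: 20 payments (last €318.11); total interest €1,824.42.
Payments saved = 23 − 20 = 3.

3 fewer payments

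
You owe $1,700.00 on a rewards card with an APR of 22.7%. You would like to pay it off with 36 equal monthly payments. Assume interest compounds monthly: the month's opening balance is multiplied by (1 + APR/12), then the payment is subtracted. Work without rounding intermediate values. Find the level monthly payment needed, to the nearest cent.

$65.54

Monthly rate r = 22.7%/12 = 1.89167% = 0.0189167.
Level-payment amortization: P = B₀·r / (1 − (1+r)^(−n)) = 1700.00·0.0189167 / (1 − 1.01892^(−36)).
Denominator 1 − (1+r)^(−36) = 0.490659725.
P = 32.1583 / 0.490659725 ≈ 65.54.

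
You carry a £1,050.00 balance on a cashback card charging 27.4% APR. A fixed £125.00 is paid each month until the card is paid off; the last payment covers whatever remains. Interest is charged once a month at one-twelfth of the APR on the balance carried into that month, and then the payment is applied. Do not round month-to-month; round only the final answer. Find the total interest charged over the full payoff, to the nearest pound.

Monthly rate r = 27.4%/12 = 2.28333% = 0.0228333.
Payoff takes n = ⌈−ln(1 − rB₀/P)/ln(1+r)⌉ = ⌈9.432⌉ = 10 payments; the last is £54.37.
Total paid = 9·£125.00 + £54.37 = £1,179.37.
Total interest = total paid − principal = £1,179.37 − £1,050.00 = £129.37.

£129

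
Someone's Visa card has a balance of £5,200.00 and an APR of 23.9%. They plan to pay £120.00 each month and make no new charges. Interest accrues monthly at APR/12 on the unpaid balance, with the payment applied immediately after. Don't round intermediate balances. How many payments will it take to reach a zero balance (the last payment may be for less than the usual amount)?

101 months

Monthly rate r = 23.9%/12 = 1.99167% = 0.0199167.
Recurrence: B ← B·(1+r) − £120.00.
Month 1: interest £103.57; balance after payment £5,183.57.
Month 2: interest £103.24; balance after payment £5,166.81.
Closed form: n = −ln(1 − rB₀/P)/ln(1+r) = −ln(0.13694)/ln(1.01992) ≈ 100.816, so the balance reaches zero during payment 101.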